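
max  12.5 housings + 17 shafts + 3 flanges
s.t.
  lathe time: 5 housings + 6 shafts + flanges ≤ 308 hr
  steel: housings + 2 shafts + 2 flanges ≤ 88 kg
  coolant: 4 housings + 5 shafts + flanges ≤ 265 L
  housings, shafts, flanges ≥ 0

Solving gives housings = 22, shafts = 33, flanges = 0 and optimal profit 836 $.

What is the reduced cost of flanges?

At the optimum: lathe time uses 308 of 308 (binding); steel uses 88 of 88 (binding); coolant uses 253 of 265 (slack = 12).
By complementary slackness, y = 0 for the non-binding constraint.
The binding rows give the dual system: 5·y_lathe time + 1·y_steel = 12.5 and 6·y_lathe time + 2·y_steel = 17.
This yields shadow prices y_lathe time = 2, y_steel = 2.5.
Reduced cost of flanges: c₃ − yᵀa₃ = 3 − (2·1 + 2.5·2) = 3 − 7 = -4.

-4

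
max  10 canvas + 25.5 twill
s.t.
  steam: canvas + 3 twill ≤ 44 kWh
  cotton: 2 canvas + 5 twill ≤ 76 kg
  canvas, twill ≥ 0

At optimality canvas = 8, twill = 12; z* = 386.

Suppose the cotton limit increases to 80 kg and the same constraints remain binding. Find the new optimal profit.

At the optimum: steam uses 44 of 44 (binding); cotton uses 76 of 76 (binding).
From A_Bᵀ y = c: 1·y_steam + 2·y_cotton = 10; 3·y_steam + 5·y_cotton = 25.5.
→ y_steam = 1 and y_cotton = 4.5.
Δz = y_cotton·Δb = 4.5 × (4) = 18, so new z* = 386 + 18 = 404.

404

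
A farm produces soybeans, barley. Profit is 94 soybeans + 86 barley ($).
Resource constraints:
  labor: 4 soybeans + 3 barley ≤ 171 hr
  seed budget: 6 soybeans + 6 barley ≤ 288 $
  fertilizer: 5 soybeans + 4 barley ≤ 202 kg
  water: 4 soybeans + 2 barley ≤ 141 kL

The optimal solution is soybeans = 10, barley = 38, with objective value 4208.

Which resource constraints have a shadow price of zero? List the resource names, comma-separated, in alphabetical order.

labor, water

labor: 154/171 (slack 17)
seed budget: 288/288 (binding)
fertilizer: 202/202 (binding)
water: 116/141 (slack 25)
By complementary slackness, a constraint with positive slack has shadow price 0 → labor, water.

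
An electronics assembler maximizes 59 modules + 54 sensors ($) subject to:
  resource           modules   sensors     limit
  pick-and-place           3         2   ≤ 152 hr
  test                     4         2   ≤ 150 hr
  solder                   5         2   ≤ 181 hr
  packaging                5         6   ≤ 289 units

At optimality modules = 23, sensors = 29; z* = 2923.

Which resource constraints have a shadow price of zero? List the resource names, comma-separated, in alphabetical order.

pick-and-place, solder

pick-and-place: 127/152 (slack 25)
test: 150/150 (binding)
solder: 173/181 (slack 8)
packaging: 289/289 (binding)
By complementary slackness, a constraint with positive slack has shadow price 0 → pick-and-place, solder.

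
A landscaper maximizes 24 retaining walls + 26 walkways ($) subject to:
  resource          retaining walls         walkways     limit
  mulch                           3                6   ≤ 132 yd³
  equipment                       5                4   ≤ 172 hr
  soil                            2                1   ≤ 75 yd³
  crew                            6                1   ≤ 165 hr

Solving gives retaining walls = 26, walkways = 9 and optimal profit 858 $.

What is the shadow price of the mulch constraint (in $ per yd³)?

4

Check each constraint at x*: mulch 132/132 (tight); equipment 166/172 (slack 6); soil 61/75 (slack 14); crew 165/165 (tight).
Slack constraints have shadow price 0 (complementary slackness).
The binding rows give the dual system: 3·y_mulch + 6·y_crew = 24 and 6·y_mulch + 1·y_crew = 26.
Solving: y_mulch = 4, y_crew = 2.
Shadow price of mulch = 4.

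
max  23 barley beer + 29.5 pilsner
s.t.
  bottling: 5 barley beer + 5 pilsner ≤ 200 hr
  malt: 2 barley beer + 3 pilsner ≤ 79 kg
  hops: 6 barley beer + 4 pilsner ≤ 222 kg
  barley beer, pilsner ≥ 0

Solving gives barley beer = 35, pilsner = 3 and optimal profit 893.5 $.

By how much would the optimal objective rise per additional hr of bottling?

At the optimum: bottling uses 190 of 200 (slack = 10); malt uses 79 of 79 (binding); hops uses 222 of 222 (binding).
Since bottling is not tight, its dual is 0.
From A_Bᵀ y = c: 2·y_malt + 6·y_hops = 23; 3·y_malt + 4·y_hops = 29.5.
This yields shadow prices y_malt = 8.5, y_hops = 1.
Shadow price of bottling = 0.

0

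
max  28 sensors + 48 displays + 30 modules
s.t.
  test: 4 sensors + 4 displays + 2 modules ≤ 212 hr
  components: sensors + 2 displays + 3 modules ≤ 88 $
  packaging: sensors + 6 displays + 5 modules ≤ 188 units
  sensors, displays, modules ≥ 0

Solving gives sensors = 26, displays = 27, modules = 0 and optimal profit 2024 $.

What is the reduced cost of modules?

Check each constraint at x*: test 212/212 (tight); components 80/88 (slack 8); packaging 188/188 (tight).
By complementary slackness, y = 0 for the non-binding constraint.
From A_Bᵀ y = c: 4·y_test + 1·y_packaging = 28; 4·y_test + 6·y_packaging = 48.
→ y_test = 6 and y_packaging = 4.
Reduced cost of modules: c₃ − yᵀa₃ = 30 − (6·2 + 4·5) = 30 − 32 = -2.

-2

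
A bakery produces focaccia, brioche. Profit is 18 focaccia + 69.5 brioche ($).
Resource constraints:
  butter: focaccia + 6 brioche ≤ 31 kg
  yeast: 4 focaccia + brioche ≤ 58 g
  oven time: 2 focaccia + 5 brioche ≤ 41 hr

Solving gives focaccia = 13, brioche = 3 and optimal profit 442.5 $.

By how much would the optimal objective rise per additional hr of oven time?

Check each constraint at x*: butter 31/31 (tight); yeast 55/58 (slack 3); oven time 41/41 (tight).
Slack constraints have shadow price 0 (complementary slackness).
The binding rows give the dual system: 1·y_butter + 2·y_oven time = 18 and 6·y_butter + 5·y_oven time = 69.5.
This yields shadow prices y_butter = 7, y_oven time = 5.5.
Shadow price of oven time = 5.5.

5.5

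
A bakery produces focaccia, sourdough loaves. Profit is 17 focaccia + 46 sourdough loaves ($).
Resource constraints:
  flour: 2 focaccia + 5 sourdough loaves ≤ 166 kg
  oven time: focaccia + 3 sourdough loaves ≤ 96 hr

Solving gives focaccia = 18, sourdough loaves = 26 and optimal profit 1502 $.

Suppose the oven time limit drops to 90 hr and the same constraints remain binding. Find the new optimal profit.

Check each constraint at x*: flour 166/166 (tight); oven time 96/96 (tight).
From A_Bᵀ y = c: 2·y_flour + 1·y_oven time = 17; 5·y_flour + 3·y_oven time = 46.
→ y_flour = 5 and y_oven time = 7.
Δz = y_oven time·Δb = 7 × (-6) = -42, so new z* = 1502 − 42 = 1460.

1460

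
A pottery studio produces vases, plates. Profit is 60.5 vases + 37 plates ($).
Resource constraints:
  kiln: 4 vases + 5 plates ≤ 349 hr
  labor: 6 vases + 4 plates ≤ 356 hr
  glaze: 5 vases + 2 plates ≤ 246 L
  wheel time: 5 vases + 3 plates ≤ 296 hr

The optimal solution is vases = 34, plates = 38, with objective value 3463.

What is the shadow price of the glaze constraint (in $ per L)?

2.5

Check each constraint at x*: kiln 326/349 (slack 23); labor 356/356 (tight); glaze 246/246 (tight); wheel time 284/296 (slack 12).
By complementary slackness, y = 0 for the non-binding constraints.
From A_Bᵀ y = c: 6·y_labor + 5·y_glaze = 60.5; 4·y_labor + 2·y_glaze = 37.
→ y_labor = 8 and y_glaze = 2.5.
Shadow price of glaze = 2.5.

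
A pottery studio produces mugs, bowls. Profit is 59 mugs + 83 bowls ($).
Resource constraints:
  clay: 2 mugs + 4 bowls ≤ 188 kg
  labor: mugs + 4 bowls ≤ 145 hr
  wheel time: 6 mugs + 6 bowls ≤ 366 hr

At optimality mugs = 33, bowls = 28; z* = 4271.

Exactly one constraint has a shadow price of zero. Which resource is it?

clay: 178/188 (slack 10)
labor: 145/145 (binding)
wheel time: 366/366 (binding)
By complementary slackness, a constraint with positive slack has shadow price 0 → clay.

clay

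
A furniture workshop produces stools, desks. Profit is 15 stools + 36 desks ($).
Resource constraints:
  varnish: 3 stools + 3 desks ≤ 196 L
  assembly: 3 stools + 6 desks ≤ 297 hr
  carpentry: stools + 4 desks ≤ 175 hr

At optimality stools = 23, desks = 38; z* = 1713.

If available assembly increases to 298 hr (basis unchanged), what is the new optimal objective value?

Check each constraint at x*: varnish 183/196 (slack 13); assembly 297/297 (tight); carpentry 175/175 (tight).
Since varnish is not tight, its dual is 0.
The binding rows give the dual system: 3·y_assembly + 1·y_carpentry = 15 and 6·y_assembly + 4·y_carpentry = 36.
This yields shadow prices y_assembly = 4, y_carpentry = 3.
Δz = y_assembly·Δb = 4 × (1) = 4, so new z* = 1713 + 4 = 1717.

1717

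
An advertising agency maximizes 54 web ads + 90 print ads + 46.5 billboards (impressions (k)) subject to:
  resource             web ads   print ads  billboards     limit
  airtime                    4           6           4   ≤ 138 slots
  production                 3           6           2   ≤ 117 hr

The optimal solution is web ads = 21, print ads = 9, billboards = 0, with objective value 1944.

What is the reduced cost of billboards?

-1.5

Check each constraint at x*: airtime 138/138 (tight); production 117/117 (tight).
The binding rows give the dual system: 4·y_airtime + 3·y_production = 54 and 6·y_airtime + 6·y_production = 90.
This yields shadow prices y_airtime = 9, y_production = 6.
Reduced cost of billboards: c₃ − yᵀa₃ = 46.5 − (9·4 + 6·2) = 46.5 − 48 = -1.5.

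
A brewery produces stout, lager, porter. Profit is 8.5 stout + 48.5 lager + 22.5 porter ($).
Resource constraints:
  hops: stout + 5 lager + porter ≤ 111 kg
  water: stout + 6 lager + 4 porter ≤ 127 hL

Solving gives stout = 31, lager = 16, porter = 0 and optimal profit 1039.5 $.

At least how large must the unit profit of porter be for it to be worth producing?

26.5

At the optimum: hops uses 111 of 111 (binding); water uses 127 of 127 (binding).
From A_Bᵀ y = c: 1·y_hops + 1·y_water = 8.5; 5·y_hops + 6·y_water = 48.5.
→ y_hops = 2.5 and y_water = 6.
porter enters the basis when its profit ≥ yᵀa₃ = 2.5·1 + 6·4 = 26.5.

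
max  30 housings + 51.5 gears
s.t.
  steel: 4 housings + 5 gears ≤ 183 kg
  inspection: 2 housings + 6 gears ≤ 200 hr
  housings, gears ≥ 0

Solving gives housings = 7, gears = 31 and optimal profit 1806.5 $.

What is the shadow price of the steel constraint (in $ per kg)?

5.5

Both steel and inspection are binding at x*.
From A_Bᵀ y = c: 4·y_steel + 2·y_inspection = 30; 5·y_steel + 6·y_inspection = 51.5.
→ y_steel = 5.5 and y_inspection = 4.
Shadow price of steel = 5.5.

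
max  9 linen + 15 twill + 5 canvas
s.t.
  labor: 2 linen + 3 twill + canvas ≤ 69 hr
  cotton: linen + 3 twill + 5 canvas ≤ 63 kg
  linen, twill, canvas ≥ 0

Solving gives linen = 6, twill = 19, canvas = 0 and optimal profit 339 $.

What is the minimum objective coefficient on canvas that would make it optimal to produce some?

9

At the optimum: labor uses 69 of 69 (binding); cotton uses 63 of 63 (binding).
Dual feasibility on the basic columns requires 2·y_labor + 1·y_cotton = 9, 3·y_labor + 3·y_cotton = 15.
Solving: y_labor = 4, y_cotton = 1.
canvas enters the basis when its profit ≥ yᵀa₃ = 4·1 + 1·5 = 9.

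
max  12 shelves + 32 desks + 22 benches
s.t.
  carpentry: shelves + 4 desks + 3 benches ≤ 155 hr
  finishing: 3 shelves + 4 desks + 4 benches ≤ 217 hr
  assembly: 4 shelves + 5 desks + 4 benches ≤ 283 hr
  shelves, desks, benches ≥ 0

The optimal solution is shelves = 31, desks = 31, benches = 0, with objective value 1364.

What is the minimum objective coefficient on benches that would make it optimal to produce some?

26

At the optimum: carpentry uses 155 of 155 (binding); finishing uses 217 of 217 (binding); assembly uses 279 of 283 (slack = 4).
Since assembly is not tight, its dual is 0.
From A_Bᵀ y = c: 1·y_carpentry + 3·y_finishing = 12; 4·y_carpentry + 4·y_finishing = 32.
→ y_carpentry = 6 and y_finishing = 2.
benches enters the basis when its profit ≥ yᵀa₃ = 6·3 + 2·4 = 26.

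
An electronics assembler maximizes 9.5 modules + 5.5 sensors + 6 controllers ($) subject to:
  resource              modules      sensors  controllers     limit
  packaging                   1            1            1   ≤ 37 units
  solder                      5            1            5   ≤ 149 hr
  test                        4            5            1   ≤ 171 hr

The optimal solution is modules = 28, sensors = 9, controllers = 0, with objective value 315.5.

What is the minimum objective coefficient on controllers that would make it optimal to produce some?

Binding: packaging and solder. Non-binding: test (14 unused).
Slack constraints have shadow price 0 (complementary slackness).
The binding rows give the dual system: 1·y_packaging + 5·y_solder = 9.5 and 1·y_packaging + 1·y_solder = 5.5.
→ y_packaging = 4.5 and y_solder = 1.
controllers enters the basis when its profit ≥ yᵀa₃ = 4.5·1 + 1·5 = 9.5.

9.5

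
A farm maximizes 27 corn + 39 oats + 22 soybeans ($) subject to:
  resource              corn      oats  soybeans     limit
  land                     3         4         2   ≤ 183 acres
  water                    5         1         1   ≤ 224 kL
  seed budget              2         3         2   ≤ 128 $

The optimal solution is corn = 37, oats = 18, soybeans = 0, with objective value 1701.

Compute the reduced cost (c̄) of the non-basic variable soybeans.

At the optimum: land uses 183 of 183 (binding); water uses 203 of 224 (slack = 21); seed budget uses 128 of 128 (binding).
Since water is not tight, its dual is 0.
Dual feasibility on the basic columns requires 3·y_land + 2·y_seed budget = 27, 4·y_land + 3·y_seed budget = 39.
This yields shadow prices y_land = 3, y_seed budget = 9.
Reduced cost of soybeans: c₃ − yᵀa₃ = 22 − (3·2 + 9·2) = 22 − 24 = -2.

-2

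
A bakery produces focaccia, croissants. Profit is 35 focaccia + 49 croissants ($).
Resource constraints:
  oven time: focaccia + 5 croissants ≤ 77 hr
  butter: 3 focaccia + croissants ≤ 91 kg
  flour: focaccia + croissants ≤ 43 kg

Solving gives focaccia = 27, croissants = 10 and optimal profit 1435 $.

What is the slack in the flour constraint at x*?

flour used = 1·27 + 1·10 = 37; slack = 43 − 37 = 6.

6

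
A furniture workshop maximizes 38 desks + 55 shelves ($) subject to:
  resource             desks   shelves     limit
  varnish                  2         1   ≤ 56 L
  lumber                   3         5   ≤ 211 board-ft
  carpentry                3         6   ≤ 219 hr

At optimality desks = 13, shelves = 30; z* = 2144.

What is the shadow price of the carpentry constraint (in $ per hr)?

At the optimum: varnish uses 56 of 56 (binding); lumber uses 189 of 211 (slack = 22); carpentry uses 219 of 219 (binding).
Since lumber is not tight, its dual is 0.
The binding rows give the dual system: 2·y_varnish + 3·y_carpentry = 38 and 1·y_varnish + 6·y_carpentry = 55.
This yields shadow prices y_varnish = 7, y_carpentry = 8.
Shadow price of carpentry = 8.

8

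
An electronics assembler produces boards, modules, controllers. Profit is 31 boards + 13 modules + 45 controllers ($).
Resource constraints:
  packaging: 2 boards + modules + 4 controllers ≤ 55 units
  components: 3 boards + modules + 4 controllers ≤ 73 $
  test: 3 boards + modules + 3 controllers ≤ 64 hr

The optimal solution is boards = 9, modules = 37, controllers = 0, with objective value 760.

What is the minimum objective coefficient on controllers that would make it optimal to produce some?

At the optimum: packaging uses 55 of 55 (binding); components uses 64 of 73 (slack = 9); test uses 64 of 64 (binding).
Since components is not tight, its dual is 0.
From A_Bᵀ y = c: 2·y_packaging + 3·y_test = 31; 1·y_packaging + 1·y_test = 13.
This yields shadow prices y_packaging = 8, y_test = 5.
controllers enters the basis when its profit ≥ yᵀa₃ = 8·4 + 5·3 = 47.

47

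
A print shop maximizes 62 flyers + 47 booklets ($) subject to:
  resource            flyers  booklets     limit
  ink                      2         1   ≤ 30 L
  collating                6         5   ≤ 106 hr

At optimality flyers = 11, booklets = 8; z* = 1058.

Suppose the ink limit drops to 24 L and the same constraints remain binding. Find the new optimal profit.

1016

Both ink and collating are binding at x*.
Dual feasibility on the basic columns requires 2·y_ink + 6·y_collating = 62, 1·y_ink + 5·y_collating = 47.
This yields shadow prices y_ink = 7, y_collating = 8.
Δz = y_ink·Δb = 7 × (-6) = -42, so new z* = 1058 − 42 = 1016.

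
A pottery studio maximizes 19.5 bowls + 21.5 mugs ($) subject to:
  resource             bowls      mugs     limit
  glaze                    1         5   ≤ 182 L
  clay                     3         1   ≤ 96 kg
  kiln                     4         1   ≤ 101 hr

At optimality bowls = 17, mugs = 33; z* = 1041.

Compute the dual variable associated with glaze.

Binding: glaze and kiln. Non-binding: clay (12 unused).
By complementary slackness, y = 0 for the non-binding constraint.
From A_Bᵀ y = c: 1·y_glaze + 4·y_kiln = 19.5; 5·y_glaze + 1·y_kiln = 21.5.
→ y_glaze = 3.5 and y_kiln = 4.
Shadow price of glaze = 3.5.

3.5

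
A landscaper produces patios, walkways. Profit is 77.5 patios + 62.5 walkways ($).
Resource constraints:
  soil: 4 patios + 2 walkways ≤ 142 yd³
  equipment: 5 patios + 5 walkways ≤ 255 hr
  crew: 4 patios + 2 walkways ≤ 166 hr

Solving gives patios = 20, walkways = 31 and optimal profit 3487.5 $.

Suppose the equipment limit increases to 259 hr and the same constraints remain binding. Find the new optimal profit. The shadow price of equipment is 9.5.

Δb = 4, so new z* = 3487.5 + (9.5)·(4) = 3487.5 + 38 = 3525.5.

3525.5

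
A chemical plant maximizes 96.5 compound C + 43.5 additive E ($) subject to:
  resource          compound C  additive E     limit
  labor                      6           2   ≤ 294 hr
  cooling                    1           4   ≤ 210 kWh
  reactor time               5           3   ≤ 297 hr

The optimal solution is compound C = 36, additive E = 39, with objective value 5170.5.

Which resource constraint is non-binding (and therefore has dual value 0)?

cooling

labor: 294/294 (binding)
cooling: 192/210 (slack 18)
reactor time: 297/297 (binding)
By complementary slackness, a constraint with positive slack has shadow price 0 → cooling.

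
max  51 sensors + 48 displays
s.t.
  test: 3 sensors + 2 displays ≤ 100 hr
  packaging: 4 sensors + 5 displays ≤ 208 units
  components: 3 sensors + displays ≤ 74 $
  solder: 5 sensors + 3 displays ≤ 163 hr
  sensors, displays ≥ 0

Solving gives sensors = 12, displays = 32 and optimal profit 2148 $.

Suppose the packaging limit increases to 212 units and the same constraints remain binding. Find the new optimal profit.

Binding: test and packaging. Non-binding: components (6 unused), solder (7 unused).
Since components, solder are not tight, their duals are 0.
The binding rows give the dual system: 3·y_test + 4·y_packaging = 51 and 2·y_test + 5·y_packaging = 48.
This yields shadow prices y_test = 9, y_packaging = 6.
Δz = y_packaging·Δb = 6 × (4) = 24, so new z* = 2148 + 24 = 2172.

2172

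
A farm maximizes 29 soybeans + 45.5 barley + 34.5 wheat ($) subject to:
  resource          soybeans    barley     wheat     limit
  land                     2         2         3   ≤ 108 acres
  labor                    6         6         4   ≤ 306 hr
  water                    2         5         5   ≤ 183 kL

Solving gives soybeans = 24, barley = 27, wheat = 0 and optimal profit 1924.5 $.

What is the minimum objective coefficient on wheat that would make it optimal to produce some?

39.5

Binding: labor and water. Non-binding: land (6 unused).
Since land is not tight, its dual is 0.
From A_Bᵀ y = c: 6·y_labor + 2·y_water = 29; 6·y_labor + 5·y_water = 45.5.
Solving: y_labor = 3, y_water = 5.5.
wheat enters the basis when its profit ≥ yᵀa₃ = 3·4 + 5.5·5 = 39.5.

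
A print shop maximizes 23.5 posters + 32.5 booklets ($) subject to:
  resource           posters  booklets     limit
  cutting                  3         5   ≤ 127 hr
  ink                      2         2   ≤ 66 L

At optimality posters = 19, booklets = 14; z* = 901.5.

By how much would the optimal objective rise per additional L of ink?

At the optimum: cutting uses 127 of 127 (binding); ink uses 66 of 66 (binding).
Dual feasibility on the basic columns requires 3·y_cutting + 2·y_ink = 23.5, 5·y_cutting + 2·y_ink = 32.5.
Solving: y_cutting = 4.5, y_ink = 5.
Shadow price of ink = 5.

5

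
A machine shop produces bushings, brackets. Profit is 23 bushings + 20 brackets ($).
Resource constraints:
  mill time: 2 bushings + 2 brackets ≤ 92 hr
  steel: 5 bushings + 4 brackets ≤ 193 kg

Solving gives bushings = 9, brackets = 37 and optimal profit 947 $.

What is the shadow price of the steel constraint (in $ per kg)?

Check each constraint at x*: mill time 92/92 (tight); steel 193/193 (tight).
From A_Bᵀ y = c: 2·y_mill time + 5·y_steel = 23; 2·y_mill time + 4·y_steel = 20.
This yields shadow prices y_mill time = 4, y_steel = 3.
Shadow price of steel = 3.

3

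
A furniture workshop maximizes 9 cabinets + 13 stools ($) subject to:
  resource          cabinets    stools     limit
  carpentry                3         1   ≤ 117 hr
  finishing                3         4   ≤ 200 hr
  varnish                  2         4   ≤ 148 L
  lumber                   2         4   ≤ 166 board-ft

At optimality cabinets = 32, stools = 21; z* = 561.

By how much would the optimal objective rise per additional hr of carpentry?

Check each constraint at x*: carpentry 117/117 (tight); finishing 180/200 (slack 20); varnish 148/148 (tight); lumber 148/166 (slack 18).
Slack constraints have shadow price 0 (complementary slackness).
Dual feasibility on the basic columns requires 3·y_carpentry + 2·y_varnish = 9, 1·y_carpentry + 4·y_varnish = 13.
This yields shadow prices y_carpentry = 1, y_varnish = 3.
Shadow price of carpentry = 1.

1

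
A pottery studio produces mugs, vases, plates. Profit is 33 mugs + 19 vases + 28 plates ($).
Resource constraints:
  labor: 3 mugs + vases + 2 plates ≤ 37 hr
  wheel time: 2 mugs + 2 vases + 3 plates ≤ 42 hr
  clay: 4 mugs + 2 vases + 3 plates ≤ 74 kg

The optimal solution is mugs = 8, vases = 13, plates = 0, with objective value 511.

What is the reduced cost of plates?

-4

At the optimum: labor uses 37 of 37 (binding); wheel time uses 42 of 42 (binding); clay uses 58 of 74 (slack = 16).
By complementary slackness, y = 0 for the non-binding constraint.
The binding rows give the dual system: 3·y_labor + 2·y_wheel time = 33 and 1·y_labor + 2·y_wheel time = 19.
This yields shadow prices y_labor = 7, y_wheel time = 6.
Reduced cost of plates: c₃ − yᵀa₃ = 28 − (7·2 + 6·3) = 28 − 32 = -4.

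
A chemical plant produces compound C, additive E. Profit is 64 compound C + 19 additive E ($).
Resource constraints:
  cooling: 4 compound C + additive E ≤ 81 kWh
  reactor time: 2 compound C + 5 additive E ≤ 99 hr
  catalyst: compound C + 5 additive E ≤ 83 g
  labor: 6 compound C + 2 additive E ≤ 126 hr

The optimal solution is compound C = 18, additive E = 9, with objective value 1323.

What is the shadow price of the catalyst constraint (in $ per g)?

Binding: cooling and labor. Non-binding: reactor time (18 unused), catalyst (20 unused).
By complementary slackness, y = 0 for the non-binding constraints.
From A_Bᵀ y = c: 4·y_cooling + 6·y_labor = 64; 1·y_cooling + 2·y_labor = 19.
Solving: y_cooling = 7, y_labor = 6.
Shadow price of catalyst = 0.

0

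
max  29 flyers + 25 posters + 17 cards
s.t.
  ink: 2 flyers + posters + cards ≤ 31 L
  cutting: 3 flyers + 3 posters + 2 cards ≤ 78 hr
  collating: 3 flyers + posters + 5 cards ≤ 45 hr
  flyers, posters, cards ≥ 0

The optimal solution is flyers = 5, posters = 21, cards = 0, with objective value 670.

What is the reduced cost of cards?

-1

At the optimum: ink uses 31 of 31 (binding); cutting uses 78 of 78 (binding); collating uses 36 of 45 (slack = 9).
By complementary slackness, y = 0 for the non-binding constraint.
From A_Bᵀ y = c: 2·y_ink + 3·y_cutting = 29; 1·y_ink + 3·y_cutting = 25.
Solving: y_ink = 4, y_cutting = 7.
Reduced cost of cards: c₃ − yᵀa₃ = 17 − (4·1 + 7·2) = 17 − 18 = -1.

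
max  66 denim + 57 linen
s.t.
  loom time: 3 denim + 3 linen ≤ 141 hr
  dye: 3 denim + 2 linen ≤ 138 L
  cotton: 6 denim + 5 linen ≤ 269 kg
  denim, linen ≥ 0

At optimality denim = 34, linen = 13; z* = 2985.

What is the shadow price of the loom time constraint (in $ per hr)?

4

At the optimum: loom time uses 141 of 141 (binding); dye uses 128 of 138 (slack = 10); cotton uses 269 of 269 (binding).
Slack constraints have shadow price 0 (complementary slackness).
From A_Bᵀ y = c: 3·y_loom time + 6·y_cotton = 66; 3·y_loom time + 5·y_cotton = 57.
This yields shadow prices y_loom time = 4, y_cotton = 9.
Shadow price of loom time = 4.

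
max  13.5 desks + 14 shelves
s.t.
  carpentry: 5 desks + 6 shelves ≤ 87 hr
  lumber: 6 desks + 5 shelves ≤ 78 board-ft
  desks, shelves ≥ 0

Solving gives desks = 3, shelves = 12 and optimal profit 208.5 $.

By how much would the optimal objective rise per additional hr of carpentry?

Check each constraint at x*: carpentry 87/87 (tight); lumber 78/78 (tight).
The binding rows give the dual system: 5·y_carpentry + 6·y_lumber = 13.5 and 6·y_carpentry + 5·y_lumber = 14.
This yields shadow prices y_carpentry = 1.5, y_lumber = 1.
Shadow price of carpentry = 1.5.

1.5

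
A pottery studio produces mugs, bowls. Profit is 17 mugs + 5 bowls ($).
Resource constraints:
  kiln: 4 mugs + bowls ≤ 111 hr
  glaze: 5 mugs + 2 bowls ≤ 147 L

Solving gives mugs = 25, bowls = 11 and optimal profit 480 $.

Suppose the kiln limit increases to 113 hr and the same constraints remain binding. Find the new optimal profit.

At the optimum: kiln uses 111 of 111 (binding); glaze uses 147 of 147 (binding).
Dual feasibility on the basic columns requires 4·y_kiln + 5·y_glaze = 17, 1·y_kiln + 2·y_glaze = 5.
Solving: y_kiln = 3, y_glaze = 1.
Δz = y_kiln·Δb = 3 × (2) = 6, so new z* = 480 + 6 = 486.

486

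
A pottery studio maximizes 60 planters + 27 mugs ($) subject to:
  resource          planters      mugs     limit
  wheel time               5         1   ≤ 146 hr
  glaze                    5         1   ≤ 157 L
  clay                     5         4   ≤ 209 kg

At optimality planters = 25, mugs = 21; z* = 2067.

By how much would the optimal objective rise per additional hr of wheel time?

7

At the optimum: wheel time uses 146 of 146 (binding); glaze uses 146 of 157 (slack = 11); clay uses 209 of 209 (binding).
By complementary slackness, y = 0 for the non-binding constraint.
The binding rows give the dual system: 5·y_wheel time + 5·y_clay = 60 and 1·y_wheel time + 4·y_clay = 27.
Solving: y_wheel time = 7, y_clay = 5.
Shadow price of wheel time = 7.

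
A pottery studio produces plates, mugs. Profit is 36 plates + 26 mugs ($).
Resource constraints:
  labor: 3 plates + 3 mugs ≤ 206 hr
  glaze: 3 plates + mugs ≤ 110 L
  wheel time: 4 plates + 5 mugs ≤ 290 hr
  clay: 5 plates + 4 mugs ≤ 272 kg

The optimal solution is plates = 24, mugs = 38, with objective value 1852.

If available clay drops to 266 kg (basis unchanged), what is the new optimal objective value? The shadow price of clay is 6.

1816

Δb = -6, so new z* = 1852 + (6)·(-6) = 1852 − 36 = 1816.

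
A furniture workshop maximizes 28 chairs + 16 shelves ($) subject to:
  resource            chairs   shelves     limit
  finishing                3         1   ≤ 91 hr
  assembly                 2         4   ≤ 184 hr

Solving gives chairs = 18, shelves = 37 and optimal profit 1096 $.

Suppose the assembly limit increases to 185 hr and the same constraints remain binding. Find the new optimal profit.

1098

Both finishing and assembly are binding at x*.
The binding rows give the dual system: 3·y_finishing + 2·y_assembly = 28 and 1·y_finishing + 4·y_assembly = 16.
This yields shadow prices y_finishing = 8, y_assembly = 2.
Δz = y_assembly·Δb = 2 × (1) = 2, so new z* = 1096 + 2 = 1098.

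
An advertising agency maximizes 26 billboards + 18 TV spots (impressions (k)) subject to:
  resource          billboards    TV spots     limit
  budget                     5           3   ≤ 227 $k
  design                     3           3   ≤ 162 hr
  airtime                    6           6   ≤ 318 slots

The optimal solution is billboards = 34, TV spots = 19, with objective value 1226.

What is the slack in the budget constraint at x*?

budget used = 5·34 + 3·19 = 227; slack = 227 − 227 = 0.

0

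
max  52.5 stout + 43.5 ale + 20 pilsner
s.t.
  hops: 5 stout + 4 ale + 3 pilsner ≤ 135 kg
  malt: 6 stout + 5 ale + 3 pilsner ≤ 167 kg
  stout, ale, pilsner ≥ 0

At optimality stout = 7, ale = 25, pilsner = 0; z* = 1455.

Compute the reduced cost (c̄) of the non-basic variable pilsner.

Check each constraint at x*: hops 135/135 (tight); malt 167/167 (tight).
Dual feasibility on the basic columns requires 5·y_hops + 6·y_malt = 52.5, 4·y_hops + 5·y_malt = 43.5.
This yields shadow prices y_hops = 1.5, y_malt = 7.5.
Reduced cost of pilsner: c₃ − yᵀa₃ = 20 − (1.5·3 + 7.5·3) = 20 − 27 = -7.

-7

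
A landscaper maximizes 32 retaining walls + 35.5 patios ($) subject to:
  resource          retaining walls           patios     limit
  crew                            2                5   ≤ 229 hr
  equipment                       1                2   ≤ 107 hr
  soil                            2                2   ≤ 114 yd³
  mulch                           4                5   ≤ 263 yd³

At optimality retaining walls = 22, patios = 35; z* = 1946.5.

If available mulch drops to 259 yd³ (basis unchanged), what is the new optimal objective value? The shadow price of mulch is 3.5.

Δb = -4, so new z* = 1946.5 + (3.5)·(-4) = 1946.5 − 14 = 1932.5.

1932.5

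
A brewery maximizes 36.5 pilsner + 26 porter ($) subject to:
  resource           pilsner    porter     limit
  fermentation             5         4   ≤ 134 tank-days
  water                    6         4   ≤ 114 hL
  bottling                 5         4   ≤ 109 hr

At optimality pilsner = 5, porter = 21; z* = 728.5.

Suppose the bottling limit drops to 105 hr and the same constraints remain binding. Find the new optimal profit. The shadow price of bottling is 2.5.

718.5

Δb = -4, so new z* = 728.5 + (2.5)·(-4) = 728.5 − 10 = 718.5.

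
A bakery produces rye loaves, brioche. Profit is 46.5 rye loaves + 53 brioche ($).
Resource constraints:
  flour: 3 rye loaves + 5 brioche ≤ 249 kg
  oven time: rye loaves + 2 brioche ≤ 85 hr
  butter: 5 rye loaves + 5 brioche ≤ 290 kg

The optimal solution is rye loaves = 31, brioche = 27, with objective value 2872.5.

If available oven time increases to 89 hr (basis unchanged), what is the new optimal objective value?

2898.5

At the optimum: flour uses 228 of 249 (slack = 21); oven time uses 85 of 85 (binding); butter uses 290 of 290 (binding).
Since flour is not tight, its dual is 0.
The binding rows give the dual system: 1·y_oven time + 5·y_butter = 46.5 and 2·y_oven time + 5·y_butter = 53.
→ y_oven time = 6.5 and y_butter = 8.
Δz = y_oven time·Δb = 6.5 × (4) = 26, so new z* = 2872.5 + 26 = 2898.5.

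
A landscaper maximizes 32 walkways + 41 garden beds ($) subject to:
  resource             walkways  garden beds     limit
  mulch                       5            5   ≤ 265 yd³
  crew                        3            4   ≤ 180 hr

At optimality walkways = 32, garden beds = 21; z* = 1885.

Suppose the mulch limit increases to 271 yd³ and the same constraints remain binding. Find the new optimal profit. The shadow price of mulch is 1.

1891

Δb = 6, so new z* = 1885 + (1)·(6) = 1885 + 6 = 1891.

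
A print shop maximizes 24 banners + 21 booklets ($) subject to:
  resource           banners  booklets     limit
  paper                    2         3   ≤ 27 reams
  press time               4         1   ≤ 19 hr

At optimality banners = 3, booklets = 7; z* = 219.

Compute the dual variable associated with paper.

6

Both paper and press time are binding at x*.
From A_Bᵀ y = c: 2·y_paper + 4·y_press time = 24; 3·y_paper + 1·y_press time = 21.
Solving: y_paper = 6, y_press time = 3.
Shadow price of paper = 6.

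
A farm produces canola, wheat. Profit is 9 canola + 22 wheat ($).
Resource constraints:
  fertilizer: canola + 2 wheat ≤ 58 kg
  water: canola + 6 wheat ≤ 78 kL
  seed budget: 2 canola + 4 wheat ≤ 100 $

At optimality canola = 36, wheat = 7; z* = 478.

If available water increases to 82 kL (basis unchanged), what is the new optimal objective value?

Check each constraint at x*: fertilizer 50/58 (slack 8); water 78/78 (tight); seed budget 100/100 (tight).
Since fertilizer is not tight, its dual is 0.
The binding rows give the dual system: 1·y_water + 2·y_seed budget = 9 and 6·y_water + 4·y_seed budget = 22.
→ y_water = 1 and y_seed budget = 4.
Δz = y_water·Δb = 1 × (4) = 4, so new z* = 478 + 4 = 482.

482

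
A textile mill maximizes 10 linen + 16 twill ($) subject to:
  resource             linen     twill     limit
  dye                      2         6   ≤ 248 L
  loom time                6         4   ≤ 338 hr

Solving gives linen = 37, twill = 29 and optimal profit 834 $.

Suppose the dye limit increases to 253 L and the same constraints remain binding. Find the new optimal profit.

844

Both dye and loom time are binding at x*.
The binding rows give the dual system: 2·y_dye + 6·y_loom time = 10 and 6·y_dye + 4·y_loom time = 16.
Solving: y_dye = 2, y_loom time = 1.
Δz = y_dye·Δb = 2 × (5) = 10, so new z* = 834 + 10 = 844.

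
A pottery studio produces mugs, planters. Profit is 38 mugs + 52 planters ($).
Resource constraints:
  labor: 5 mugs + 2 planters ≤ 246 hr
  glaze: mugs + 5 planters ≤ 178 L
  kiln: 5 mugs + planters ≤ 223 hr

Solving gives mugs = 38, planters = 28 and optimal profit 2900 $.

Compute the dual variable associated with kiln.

Check each constraint at x*: labor 246/246 (tight); glaze 178/178 (tight); kiln 218/223 (slack 5).
Since kiln is not tight, its dual is 0.
Dual feasibility on the basic columns requires 5·y_labor + 1·y_glaze = 38, 2·y_labor + 5·y_glaze = 52.
Solving: y_labor = 6, y_glaze = 8.
Shadow price of kiln = 0.

0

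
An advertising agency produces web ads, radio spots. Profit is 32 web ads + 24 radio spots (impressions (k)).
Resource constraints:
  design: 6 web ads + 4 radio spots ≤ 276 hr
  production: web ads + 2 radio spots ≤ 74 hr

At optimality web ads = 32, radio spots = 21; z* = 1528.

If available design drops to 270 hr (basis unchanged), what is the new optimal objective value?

Both design and production are binding at x*.
From A_Bᵀ y = c: 6·y_design + 1·y_production = 32; 4·y_design + 2·y_production = 24.
→ y_design = 5 and y_production = 2.
Δz = y_design·Δb = 5 × (-6) = -30, so new z* = 1528 − 30 = 1498.

1498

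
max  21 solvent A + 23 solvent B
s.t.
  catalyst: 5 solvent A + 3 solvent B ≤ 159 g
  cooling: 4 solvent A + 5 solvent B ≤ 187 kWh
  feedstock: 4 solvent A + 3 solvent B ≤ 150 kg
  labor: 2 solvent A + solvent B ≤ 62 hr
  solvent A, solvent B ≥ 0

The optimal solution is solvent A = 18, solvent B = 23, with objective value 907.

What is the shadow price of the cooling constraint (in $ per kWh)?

Check each constraint at x*: catalyst 159/159 (tight); cooling 187/187 (tight); feedstock 141/150 (slack 9); labor 59/62 (slack 3).
Slack constraints have shadow price 0 (complementary slackness).
The binding rows give the dual system: 5·y_catalyst + 4·y_cooling = 21 and 3·y_catalyst + 5·y_cooling = 23.
→ y_catalyst = 1 and y_cooling = 4.
Shadow price of cooling = 4.

4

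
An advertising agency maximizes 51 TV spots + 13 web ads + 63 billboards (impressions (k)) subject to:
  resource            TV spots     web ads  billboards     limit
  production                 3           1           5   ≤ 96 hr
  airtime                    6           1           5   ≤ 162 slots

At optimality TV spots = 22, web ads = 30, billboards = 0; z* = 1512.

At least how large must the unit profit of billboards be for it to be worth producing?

At the optimum: production uses 96 of 96 (binding); airtime uses 162 of 162 (binding).
From A_Bᵀ y = c: 3·y_production + 6·y_airtime = 51; 1·y_production + 1·y_airtime = 13.
→ y_production = 9 and y_airtime = 4.
billboards enters the basis when its profit ≥ yᵀa₃ = 9·5 + 4·5 = 65.

65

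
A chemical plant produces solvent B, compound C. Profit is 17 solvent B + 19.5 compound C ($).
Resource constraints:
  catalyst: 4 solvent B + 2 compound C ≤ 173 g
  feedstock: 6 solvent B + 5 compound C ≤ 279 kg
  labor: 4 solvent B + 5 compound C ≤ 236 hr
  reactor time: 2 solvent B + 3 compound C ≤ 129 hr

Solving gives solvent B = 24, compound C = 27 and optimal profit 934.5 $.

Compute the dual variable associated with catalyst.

Binding: feedstock and reactor time. Non-binding: catalyst (23 unused), labor (5 unused).
Since catalyst, labor are not tight, their duals are 0.
The binding rows give the dual system: 6·y_feedstock + 2·y_reactor time = 17 and 5·y_feedstock + 3·y_reactor time = 19.5.
Solving: y_feedstock = 1.5, y_reactor time = 4.
Shadow price of catalyst = 0.

0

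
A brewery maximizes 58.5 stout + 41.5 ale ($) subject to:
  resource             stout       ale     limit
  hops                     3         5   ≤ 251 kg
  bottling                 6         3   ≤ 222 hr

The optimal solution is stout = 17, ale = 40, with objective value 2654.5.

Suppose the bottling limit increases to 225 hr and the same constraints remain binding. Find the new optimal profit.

2678.5

Both hops and bottling are binding at x*.
The binding rows give the dual system: 3·y_hops + 6·y_bottling = 58.5 and 5·y_hops + 3·y_bottling = 41.5.
This yields shadow prices y_hops = 3.5, y_bottling = 8.
Δz = y_bottling·Δb = 8 × (3) = 24, so new z* = 2654.5 + 24 = 2678.5.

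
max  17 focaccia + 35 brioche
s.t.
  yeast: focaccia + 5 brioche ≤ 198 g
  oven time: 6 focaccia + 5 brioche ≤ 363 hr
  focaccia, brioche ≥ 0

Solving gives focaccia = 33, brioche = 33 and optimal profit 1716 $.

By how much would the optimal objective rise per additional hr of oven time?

At the optimum: yeast uses 198 of 198 (binding); oven time uses 363 of 363 (binding).
From A_Bᵀ y = c: 1·y_yeast + 6·y_oven time = 17; 5·y_yeast + 5·y_oven time = 35.
This yields shadow prices y_yeast = 5, y_oven time = 2.
Shadow price of oven time = 2.

2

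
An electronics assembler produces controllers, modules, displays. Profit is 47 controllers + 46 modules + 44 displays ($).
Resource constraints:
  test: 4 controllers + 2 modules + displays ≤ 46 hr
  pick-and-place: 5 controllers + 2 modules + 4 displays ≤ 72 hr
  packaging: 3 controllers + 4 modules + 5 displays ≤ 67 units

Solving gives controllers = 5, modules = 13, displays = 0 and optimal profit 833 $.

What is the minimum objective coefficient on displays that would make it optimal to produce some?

50

Check each constraint at x*: test 46/46 (tight); pick-and-place 51/72 (slack 21); packaging 67/67 (tight).
By complementary slackness, y = 0 for the non-binding constraint.
The binding rows give the dual system: 4·y_test + 3·y_packaging = 47 and 2·y_test + 4·y_packaging = 46.
This yields shadow prices y_test = 5, y_packaging = 9.
displays enters the basis when its profit ≥ yᵀa₃ = 5·1 + 9·5 = 50.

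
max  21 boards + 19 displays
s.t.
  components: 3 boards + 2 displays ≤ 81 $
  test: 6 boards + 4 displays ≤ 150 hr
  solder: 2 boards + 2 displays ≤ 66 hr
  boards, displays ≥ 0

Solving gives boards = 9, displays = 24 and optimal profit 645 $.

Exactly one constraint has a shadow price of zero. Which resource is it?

components: 75/81 (slack 6)
test: 150/150 (binding)
solder: 66/66 (binding)
By complementary slackness, a constraint with positive slack has shadow price 0 → components.

components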